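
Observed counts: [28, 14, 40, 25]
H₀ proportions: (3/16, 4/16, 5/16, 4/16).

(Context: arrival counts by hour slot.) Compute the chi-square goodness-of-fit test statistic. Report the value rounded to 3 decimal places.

n = 107; E_i = n·p_i = [20.06, 26.75, 33.44, 26.75]
χ² = (28−20.06)²/20.06 + (14−26.75)²/26.75 + (40−33.44)²/33.44 + (25−26.75)²/26.75 = 10.6199
df = 3

test statistic = 10.620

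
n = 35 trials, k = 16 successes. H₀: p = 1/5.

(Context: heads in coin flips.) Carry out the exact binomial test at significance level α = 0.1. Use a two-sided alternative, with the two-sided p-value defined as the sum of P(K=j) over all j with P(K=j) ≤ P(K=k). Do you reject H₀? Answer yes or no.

Exact binomial: n=35, k=16, p₀=1/5=0.2000
P(X=j) = C(n,j)·p₀^j·(1−p₀)^(n−j); p = Σ P(X=j) over j with P(X=j) ≤ P(X=16)
p-value (two-sided) = 0.00052
At α=0.1: p < α → reject H₀

reject H₀: yes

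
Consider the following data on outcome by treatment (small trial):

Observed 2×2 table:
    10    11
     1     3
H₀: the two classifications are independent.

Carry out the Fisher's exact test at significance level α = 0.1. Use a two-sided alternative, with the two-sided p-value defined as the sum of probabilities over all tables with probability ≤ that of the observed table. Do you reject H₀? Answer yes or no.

reject H₀: no

Margins: r₁=21, r₂=4, c₁=11, c₂=14, n=25
p_obs = C(21,10)·C(4,1)/C(25,11); sum pmf over tables with pmf ≤ p_obs
p-value (two-sided) = 0.60435
At α=0.1: p ≥ α → fail to reject H₀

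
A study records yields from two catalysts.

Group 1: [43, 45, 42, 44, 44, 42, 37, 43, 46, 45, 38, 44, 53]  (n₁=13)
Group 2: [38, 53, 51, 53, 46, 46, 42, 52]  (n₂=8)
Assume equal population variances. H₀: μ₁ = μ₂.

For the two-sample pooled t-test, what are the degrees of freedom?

degrees of freedom = 19

df = n₁ + n₂ − 2 = 13 + 8 − 2 = 19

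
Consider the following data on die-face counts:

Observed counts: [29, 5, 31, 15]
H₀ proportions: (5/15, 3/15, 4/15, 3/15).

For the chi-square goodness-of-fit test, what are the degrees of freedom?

df = k − 1 = 4 − 1 = 3

degrees of freedom = 3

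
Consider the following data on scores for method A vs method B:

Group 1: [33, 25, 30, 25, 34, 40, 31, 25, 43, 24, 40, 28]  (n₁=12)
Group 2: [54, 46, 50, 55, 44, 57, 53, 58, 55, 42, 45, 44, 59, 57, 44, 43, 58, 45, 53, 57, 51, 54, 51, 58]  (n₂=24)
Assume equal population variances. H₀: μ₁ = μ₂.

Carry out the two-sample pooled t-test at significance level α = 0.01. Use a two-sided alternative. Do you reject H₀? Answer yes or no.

x̄₁=31.500, s₁=6.626, n₁=12
x̄₂=51.375, s₂=5.762, n₂=24
s_p² = [11·6.626² + 23·5.762²]/34 = 36.6654
SE = √(s_p²·(1/12+1/24)) = 2.1408
t = (31.500−51.375)/2.1408 = -9.2838
df = 34
p-value (two-sided) = 0.00000
At α=0.01: p < α → reject H₀

reject H₀: yes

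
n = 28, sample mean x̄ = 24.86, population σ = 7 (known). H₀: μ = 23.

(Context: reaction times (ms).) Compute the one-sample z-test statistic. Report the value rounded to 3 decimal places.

test statistic = 1.406

SE = σ/√n = 7/√28 = 1.3229
z = (x̄−μ₀)/SE = (24.86−23)/1.3229 = 1.4060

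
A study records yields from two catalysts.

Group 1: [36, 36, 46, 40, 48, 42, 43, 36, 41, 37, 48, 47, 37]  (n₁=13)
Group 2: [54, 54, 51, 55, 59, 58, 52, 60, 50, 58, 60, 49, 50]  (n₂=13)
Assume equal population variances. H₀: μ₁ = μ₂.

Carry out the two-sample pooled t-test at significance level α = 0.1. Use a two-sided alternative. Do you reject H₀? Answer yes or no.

reject H₀: yes

x̄₁=41.308, s₁=4.750, n₁=13
x̄₂=54.615, s₂=4.032, n₂=13
s_p² = [12·4.750² + 12·4.032²]/24 = 19.4103
SE = √(s_p²·(1/13+1/13)) = 1.7281
t = (41.308−54.615)/1.7281 = -7.7009
df = 24
p-value (two-sided) = 0.00000
At α=0.1: p < α → reject H₀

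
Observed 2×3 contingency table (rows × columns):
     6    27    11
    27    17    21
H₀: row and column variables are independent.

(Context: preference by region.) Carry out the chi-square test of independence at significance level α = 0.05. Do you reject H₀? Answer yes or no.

Row totals [44, 65], col totals [33, 44, 32], n=109
χ² = (6−13.32)²/13.32 + (27−17.76)²/17.76 + (11−12.92)²/12.92 + (27−19.68)²/19.68 + (17−26.24)²/26.24 + (21−19.08)²/19.08 = 15.2828
df = 2
p-value (upper-tail) = 0.00048
At α=0.05: p < α → reject H₀

reject H₀: yes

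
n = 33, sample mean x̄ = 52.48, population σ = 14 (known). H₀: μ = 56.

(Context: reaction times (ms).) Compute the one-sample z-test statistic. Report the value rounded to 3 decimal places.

test statistic = -1.444

SE = σ/√n = 14/√33 = 2.4371
z = (x̄−μ₀)/SE = (52.48−56)/2.4371 = -1.4443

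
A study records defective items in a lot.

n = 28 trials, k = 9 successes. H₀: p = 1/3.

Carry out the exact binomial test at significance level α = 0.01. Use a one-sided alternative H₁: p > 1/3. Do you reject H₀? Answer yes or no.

reject H₀: no

Exact binomial: n=28, k=9, p₀=1/3=0.3333
P(X≥9) from Σ C(n,i)·p₀^i·(1−p₀)^(n−i)
p-value (one-sided, H₁ greater) = 0.62278
At α=0.01: p ≥ α → fail to reject H₀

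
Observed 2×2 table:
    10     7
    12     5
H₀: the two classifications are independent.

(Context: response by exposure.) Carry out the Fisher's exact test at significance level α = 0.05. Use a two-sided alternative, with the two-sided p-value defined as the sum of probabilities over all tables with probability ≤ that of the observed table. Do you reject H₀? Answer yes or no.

reject H₀: no

Margins: r₁=17, r₂=17, c₁=22, c₂=12, n=34
p_obs = C(17,10)·C(17,12)/C(34,22); sum pmf over tables with pmf ≤ p_obs
p-value (two-sided) = 0.72068
At α=0.05: p ≥ α → fail to reject H₀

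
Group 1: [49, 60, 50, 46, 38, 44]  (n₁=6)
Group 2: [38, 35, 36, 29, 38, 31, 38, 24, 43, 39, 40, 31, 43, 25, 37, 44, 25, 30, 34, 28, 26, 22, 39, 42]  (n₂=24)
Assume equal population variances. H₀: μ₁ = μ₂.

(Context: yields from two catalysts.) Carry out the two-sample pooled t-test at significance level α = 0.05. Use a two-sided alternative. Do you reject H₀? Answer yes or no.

x̄₁=47.833, s₁=7.333, n₁=6
x̄₂=34.042, s₂=6.721, n₂=24
s_p² = [5·7.333² + 23·6.721²]/28 = 46.7068
SE = √(s_p²·(1/6+1/24)) = 3.1194
t = (47.833−34.042)/3.1194 = 4.4213
df = 28
p-value (two-sided) = 0.00013
At α=0.05: p < α → reject H₀

reject H₀: yes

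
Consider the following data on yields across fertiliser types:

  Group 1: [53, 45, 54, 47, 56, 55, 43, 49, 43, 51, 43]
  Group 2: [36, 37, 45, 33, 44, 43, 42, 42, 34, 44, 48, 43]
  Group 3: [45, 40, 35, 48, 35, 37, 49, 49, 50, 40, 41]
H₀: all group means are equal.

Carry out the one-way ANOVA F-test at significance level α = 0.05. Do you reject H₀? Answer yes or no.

Group means [49.00, 40.92, 42.64], grand mean 44.088
SSB = Σnᵢ(x̄ᵢ−x̄)² = 409.273; SSW = ΣΣ(x−x̄ᵢ)² = 839.462
MSB = 409.273/2 = 204.6366; MSW = 839.462/31 = 27.0794
F = MSB/MSW = 7.5569
df = (2, 31)
p-value (upper-tail) = 0.00212
At α=0.05: p < α → reject H₀

reject H₀: yes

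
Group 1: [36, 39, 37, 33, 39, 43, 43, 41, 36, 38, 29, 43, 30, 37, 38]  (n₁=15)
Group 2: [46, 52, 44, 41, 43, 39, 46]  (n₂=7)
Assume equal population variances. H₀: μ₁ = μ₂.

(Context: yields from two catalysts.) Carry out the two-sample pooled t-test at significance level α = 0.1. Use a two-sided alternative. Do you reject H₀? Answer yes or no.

reject H₀: yes

x̄₁=37.467, s₁=4.324, n₁=15
x̄₂=44.429, s₂=4.198, n₂=7
s_p² = [14·4.324² + 6·4.198²]/20 = 18.3724
SE = √(s_p²·(1/15+1/7)) = 1.9620
t = (37.467−44.429)/1.9620 = -3.5484
df = 20
p-value (two-sided) = 0.00202
At α=0.1: p < α → reject H₀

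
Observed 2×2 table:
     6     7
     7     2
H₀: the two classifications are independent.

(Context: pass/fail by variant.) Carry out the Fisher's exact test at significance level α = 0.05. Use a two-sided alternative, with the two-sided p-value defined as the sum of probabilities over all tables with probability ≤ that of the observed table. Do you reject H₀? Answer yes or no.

reject H₀: no

Margins: r₁=13, r₂=9, c₁=13, c₂=9, n=22
p_obs = C(13,6)·C(9,7)/C(22,13); sum pmf over tables with pmf ≤ p_obs
p-value (two-sided) = 0.20310
At α=0.05: p ≥ α → fail to reject H₀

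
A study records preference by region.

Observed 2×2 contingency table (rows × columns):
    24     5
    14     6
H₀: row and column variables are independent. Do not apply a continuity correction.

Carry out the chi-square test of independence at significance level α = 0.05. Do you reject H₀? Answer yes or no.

Row totals [29, 20], col totals [38, 11], n=49
χ² = (24−22.49)²/22.49 + (5−6.51)²/6.51 + (14−15.51)²/15.51 + (6−4.49)²/4.49 = 1.1068
df = 1
p-value (upper-tail) = 0.29279
At α=0.05: p ≥ α → fail to reject H₀

reject H₀: no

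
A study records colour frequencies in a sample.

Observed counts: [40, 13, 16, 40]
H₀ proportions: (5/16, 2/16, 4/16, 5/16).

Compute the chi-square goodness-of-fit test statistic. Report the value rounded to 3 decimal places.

n = 109; E_i = n·p_i = [34.06, 13.62, 27.25, 34.06]
χ² = (40−34.06)²/34.06 + (13−13.62)²/13.62 + (16−27.25)²/27.25 + (40−34.06)²/34.06 = 6.7431
df = 3

test statistic = 6.743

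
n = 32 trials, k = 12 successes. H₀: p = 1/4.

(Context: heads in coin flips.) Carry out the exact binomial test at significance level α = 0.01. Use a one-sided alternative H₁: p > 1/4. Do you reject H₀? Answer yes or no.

Exact binomial: n=32, k=12, p₀=1/4=0.2500
P(X≥12) from Σ C(n,i)·p₀^i·(1−p₀)^(n−i)
p-value (one-sided, H₁ greater) = 0.08043
At α=0.01: p ≥ α → fail to reject H₀

reject H₀: no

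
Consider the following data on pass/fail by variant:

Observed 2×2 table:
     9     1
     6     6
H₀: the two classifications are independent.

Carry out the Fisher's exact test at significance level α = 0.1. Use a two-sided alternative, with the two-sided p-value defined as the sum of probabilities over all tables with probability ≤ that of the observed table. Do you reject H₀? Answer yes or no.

reject H₀: yes

Margins: r₁=10, r₂=12, c₁=15, c₂=7, n=22
p_obs = C(10,9)·C(12,6)/C(22,15); sum pmf over tables with pmf ≤ p_obs
p-value (two-sided) = 0.07430
At α=0.1: p < α → reject H₀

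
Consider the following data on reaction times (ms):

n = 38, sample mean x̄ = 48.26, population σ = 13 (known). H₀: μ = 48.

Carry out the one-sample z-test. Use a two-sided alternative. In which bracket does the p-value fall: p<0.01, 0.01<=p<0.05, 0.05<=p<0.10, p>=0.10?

p-value bracket: p>=0.10

SE = σ/√n = 13/√38 = 2.1089
z = (x̄−μ₀)/SE = (48.26−48)/2.1089 = 0.1233
p-value (two-sided) = 0.90188
→ bracket: p>=0.10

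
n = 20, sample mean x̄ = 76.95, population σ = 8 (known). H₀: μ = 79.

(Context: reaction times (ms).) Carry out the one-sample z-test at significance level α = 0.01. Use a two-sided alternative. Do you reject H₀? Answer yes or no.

reject H₀: no

SE = σ/√n = 8/√20 = 1.7889
z = (x̄−μ₀)/SE = (76.95−79)/1.7889 = -1.1460
p-value (two-sided) = 0.25180
At α=0.01: p ≥ α → fail to reject H₀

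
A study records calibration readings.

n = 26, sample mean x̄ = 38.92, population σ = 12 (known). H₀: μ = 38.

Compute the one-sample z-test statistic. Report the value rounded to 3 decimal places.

test statistic = 0.391

SE = σ/√n = 12/√26 = 2.3534
z = (x̄−μ₀)/SE = (38.92−38)/2.3534 = 0.3909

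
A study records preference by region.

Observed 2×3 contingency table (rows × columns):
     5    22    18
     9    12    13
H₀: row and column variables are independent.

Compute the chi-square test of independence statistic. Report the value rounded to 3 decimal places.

test statistic = 3.425

Row totals [45, 34], col totals [14, 34, 31], n=79
χ² = (5−7.97)²/7.97 + (22−19.37)²/19.37 + (18−17.66)²/17.66 + (9−6.03)²/6.03 + (12−14.63)²/14.63 + (13−13.34)²/13.34 = 3.4252
df = 2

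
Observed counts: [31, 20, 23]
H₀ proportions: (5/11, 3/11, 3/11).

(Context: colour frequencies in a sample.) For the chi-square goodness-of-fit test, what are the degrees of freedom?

df = k − 1 = 3 − 1 = 2

degrees of freedom = 2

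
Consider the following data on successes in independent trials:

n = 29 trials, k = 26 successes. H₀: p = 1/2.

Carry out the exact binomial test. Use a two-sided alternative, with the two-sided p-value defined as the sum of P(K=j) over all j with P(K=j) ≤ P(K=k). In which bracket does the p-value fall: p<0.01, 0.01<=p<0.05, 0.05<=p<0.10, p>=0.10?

p-value bracket: p<0.01

Exact binomial: n=29, k=26, p₀=1/2=0.5000
P(X=j) = C(n,j)·p₀^j·(1−p₀)^(n−j); p = Σ P(X=j) over j with P(X=j) ≤ P(X=26)
p-value (two-sided) = 0.00002
→ bracket: p<0.01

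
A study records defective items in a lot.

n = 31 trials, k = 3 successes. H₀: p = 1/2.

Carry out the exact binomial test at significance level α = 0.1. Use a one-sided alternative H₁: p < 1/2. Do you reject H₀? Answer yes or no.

reject H₀: yes

Exact binomial: n=31, k=3, p₀=1/2=0.5000
P(X≤3) from Σ C(n,i)·p₀^i·(1−p₀)^(n−i)
p-value (one-sided, H₁ less) = 0.00000
At α=0.1: p < α → reject H₀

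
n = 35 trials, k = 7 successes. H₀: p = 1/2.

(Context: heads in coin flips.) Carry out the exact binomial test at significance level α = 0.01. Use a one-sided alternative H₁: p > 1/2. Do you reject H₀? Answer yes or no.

reject H₀: no

Exact binomial: n=35, k=7, p₀=1/2=0.5000
P(X≥7) from Σ C(n,i)·p₀^i·(1−p₀)^(n−i)
p-value (one-sided, H₁ greater) = 0.99994
At α=0.01: p ≥ α → fail to reject H₀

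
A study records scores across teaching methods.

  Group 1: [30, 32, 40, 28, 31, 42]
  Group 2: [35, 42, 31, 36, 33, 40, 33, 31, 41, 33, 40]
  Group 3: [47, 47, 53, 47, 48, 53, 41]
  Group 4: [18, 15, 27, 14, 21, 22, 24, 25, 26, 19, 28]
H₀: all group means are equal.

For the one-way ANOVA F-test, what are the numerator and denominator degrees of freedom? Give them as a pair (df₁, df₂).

k = 4 groups, N = 35 total
df = (k−1, N−k) = (4−1, 35−4) = (3, 31)

degrees of freedom = [3, 31]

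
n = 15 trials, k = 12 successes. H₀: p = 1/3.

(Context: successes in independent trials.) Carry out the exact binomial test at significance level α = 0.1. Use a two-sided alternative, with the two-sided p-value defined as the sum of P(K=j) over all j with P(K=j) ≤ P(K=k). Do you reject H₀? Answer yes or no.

Exact binomial: n=15, k=12, p₀=1/3=0.3333
P(X=j) = C(n,j)·p₀^j·(1−p₀)^(n−j); p = Σ P(X=j) over j with P(X=j) ≤ P(X=12)
p-value (two-sided) = 0.00029
At α=0.1: p < α → reject H₀

reject H₀: yes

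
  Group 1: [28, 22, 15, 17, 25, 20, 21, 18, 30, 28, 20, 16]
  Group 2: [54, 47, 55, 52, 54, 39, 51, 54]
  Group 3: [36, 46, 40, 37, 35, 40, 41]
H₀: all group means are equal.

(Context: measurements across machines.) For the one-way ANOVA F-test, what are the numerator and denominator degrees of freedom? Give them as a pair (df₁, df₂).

degrees of freedom = [2, 24]

k = 3 groups, N = 27 total
df = (k−1, N−k) = (3−1, 27−3) = (2, 24)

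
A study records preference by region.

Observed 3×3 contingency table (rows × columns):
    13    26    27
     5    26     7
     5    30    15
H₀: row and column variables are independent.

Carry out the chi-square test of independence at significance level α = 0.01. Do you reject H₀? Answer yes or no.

Row totals [66, 38, 50], col totals [23, 82, 49], n=154
χ² = (13−9.86)²/9.86 + (26−35.14)²/35.14 + (27−21.00)²/21.00 + (5−5.68)²/5.68 + (26−20.23)²/20.23 + (7−12.09)²/12.09 + (5−7.47)²/7.47 + (30−26.62)²/26.62 + (15−15.91)²/15.91 = 10.2577
df = 4
p-value (upper-tail) = 0.03630
At α=0.01: p ≥ α → fail to reject H₀

reject H₀: no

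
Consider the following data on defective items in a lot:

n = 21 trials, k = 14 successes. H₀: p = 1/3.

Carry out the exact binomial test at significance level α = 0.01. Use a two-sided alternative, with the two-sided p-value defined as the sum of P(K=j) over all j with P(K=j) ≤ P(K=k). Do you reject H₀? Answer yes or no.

Exact binomial: n=21, k=14, p₀=1/3=0.3333
P(X=j) = C(n,j)·p₀^j·(1−p₀)^(n−j); p = Σ P(X=j) over j with P(X=j) ≤ P(X=14)
p-value (two-sided) = 0.00203
At α=0.01: p < α → reject H₀

reject H₀: yes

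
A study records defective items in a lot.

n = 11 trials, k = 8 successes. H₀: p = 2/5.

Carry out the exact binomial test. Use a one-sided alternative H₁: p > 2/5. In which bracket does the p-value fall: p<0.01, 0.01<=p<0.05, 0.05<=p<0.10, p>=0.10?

Exact binomial: n=11, k=8, p₀=2/5=0.4000
P(X≥8) from Σ C(n,i)·p₀^i·(1−p₀)^(n−i)
p-value (one-sided, H₁ greater) = 0.02928
→ bracket: 0.01<=p<0.05

p-value bracket: 0.01<=p<0.05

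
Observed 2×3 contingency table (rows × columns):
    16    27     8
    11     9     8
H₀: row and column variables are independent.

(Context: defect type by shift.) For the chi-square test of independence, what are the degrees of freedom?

df = (r−1)(c−1) = (2−1)·(3−1) = 2

degrees of freedom = 2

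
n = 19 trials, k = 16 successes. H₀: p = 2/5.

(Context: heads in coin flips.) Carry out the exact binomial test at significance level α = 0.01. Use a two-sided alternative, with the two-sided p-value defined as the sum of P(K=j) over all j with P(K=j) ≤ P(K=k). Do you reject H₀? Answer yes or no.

Exact binomial: n=19, k=16, p₀=2/5=0.4000
P(X=j) = C(n,j)·p₀^j·(1−p₀)^(n−j); p = Σ P(X=j) over j with P(X=j) ≤ P(X=16)
p-value (two-sided) = 0.00016
At α=0.01: p < α → reject H₀

reject H₀: yes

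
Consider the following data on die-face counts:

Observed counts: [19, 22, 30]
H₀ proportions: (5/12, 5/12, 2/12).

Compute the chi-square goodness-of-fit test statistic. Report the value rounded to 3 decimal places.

n = 71; E_i = n·p_i = [29.58, 29.58, 11.83]
χ² = (19−29.58)²/29.58 + (22−29.58)²/29.58 + (30−11.83)²/11.83 = 33.6197
df = 2

test statistic = 33.620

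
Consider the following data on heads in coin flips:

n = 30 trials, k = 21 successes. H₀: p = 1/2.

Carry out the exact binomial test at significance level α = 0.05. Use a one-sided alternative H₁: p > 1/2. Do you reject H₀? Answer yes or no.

reject H₀: yes

Exact binomial: n=30, k=21, p₀=1/2=0.5000
P(X≥21) from Σ C(n,i)·p₀^i·(1−p₀)^(n−i)
p-value (one-sided, H₁ greater) = 0.02139
At α=0.05: p < α → reject H₀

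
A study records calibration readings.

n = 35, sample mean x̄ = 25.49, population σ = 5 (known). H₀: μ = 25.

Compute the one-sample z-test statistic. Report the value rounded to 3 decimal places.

SE = σ/√n = 5/√35 = 0.8452
z = (x̄−μ₀)/SE = (25.49−25)/0.8452 = 0.5798

test statistic = 0.580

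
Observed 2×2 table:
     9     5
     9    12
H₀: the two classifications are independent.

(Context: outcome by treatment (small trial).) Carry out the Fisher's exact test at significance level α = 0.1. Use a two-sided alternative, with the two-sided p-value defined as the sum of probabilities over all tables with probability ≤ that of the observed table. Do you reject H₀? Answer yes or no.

reject H₀: no

Margins: r₁=14, r₂=21, c₁=18, c₂=17, n=35
p_obs = C(14,9)·C(21,9)/C(35,18); sum pmf over tables with pmf ≤ p_obs
p-value (two-sided) = 0.30527
At α=0.1: p ≥ α → fail to reject H₀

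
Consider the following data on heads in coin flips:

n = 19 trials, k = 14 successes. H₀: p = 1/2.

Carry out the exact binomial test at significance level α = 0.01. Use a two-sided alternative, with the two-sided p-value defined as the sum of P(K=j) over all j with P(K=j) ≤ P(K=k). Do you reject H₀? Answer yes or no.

Exact binomial: n=19, k=14, p₀=1/2=0.5000
P(X=j) = C(n,j)·p₀^j·(1−p₀)^(n−j); p = Σ P(X=j) over j with P(X=j) ≤ P(X=14)
p-value (two-sided) = 0.06357
At α=0.01: p ≥ α → fail to reject H₀

reject H₀: no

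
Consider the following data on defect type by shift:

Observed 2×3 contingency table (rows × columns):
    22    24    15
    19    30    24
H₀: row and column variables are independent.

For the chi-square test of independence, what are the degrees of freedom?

degrees of freedom = 2

df = (r−1)(c−1) = (2−1)·(3−1) = 2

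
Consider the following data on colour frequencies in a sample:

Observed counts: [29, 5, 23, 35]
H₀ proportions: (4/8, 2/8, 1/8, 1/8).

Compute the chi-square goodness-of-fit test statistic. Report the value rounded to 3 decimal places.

test statistic = 79.891

n = 92; E_i = n·p_i = [46.00, 23.00, 11.50, 11.50]
χ² = (29−46.00)²/46.00 + (5−23.00)²/23.00 + (23−11.50)²/11.50 + (35−11.50)²/11.50 = 79.8913
df = 3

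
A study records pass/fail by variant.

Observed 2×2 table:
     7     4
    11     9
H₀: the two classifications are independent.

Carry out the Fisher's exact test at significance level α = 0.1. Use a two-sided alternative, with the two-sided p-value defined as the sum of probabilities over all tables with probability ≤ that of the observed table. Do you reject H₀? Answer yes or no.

Margins: r₁=11, r₂=20, c₁=18, c₂=13, n=31
p_obs = C(11,7)·C(20,11)/C(31,18); sum pmf over tables with pmf ≤ p_obs
p-value (two-sided) = 0.71783
At α=0.1: p ≥ α → fail to reject H₀

reject H₀: no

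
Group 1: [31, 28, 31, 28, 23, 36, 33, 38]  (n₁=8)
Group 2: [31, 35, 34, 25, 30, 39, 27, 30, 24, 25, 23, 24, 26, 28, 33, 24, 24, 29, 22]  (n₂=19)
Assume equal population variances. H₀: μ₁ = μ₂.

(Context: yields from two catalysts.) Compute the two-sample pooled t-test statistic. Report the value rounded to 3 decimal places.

test statistic = 1.482

x̄₁=31.000, s₁=4.781, n₁=8
x̄₂=28.053, s₂=4.696, n₂=19
s_p² = [7·4.781² + 18·4.696²]/25 = 22.2779
SE = √(s_p²·(1/8+1/19)) = 1.9893
t = (31.000−28.053)/1.9893 = 1.4816
df = 25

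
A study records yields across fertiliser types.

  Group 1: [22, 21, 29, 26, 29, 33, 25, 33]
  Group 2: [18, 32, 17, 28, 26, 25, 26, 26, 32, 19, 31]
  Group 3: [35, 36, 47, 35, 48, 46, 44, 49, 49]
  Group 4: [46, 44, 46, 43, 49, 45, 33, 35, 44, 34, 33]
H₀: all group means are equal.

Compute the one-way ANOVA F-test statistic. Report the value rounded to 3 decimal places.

test statistic = 26.260

Group means [27.25, 25.45, 43.22, 41.09], grand mean 34.333
SSB = Σnᵢ(x̄ᵢ−x̄)² = 2481.975; SSW = ΣΣ(x−x̄ᵢ)² = 1102.692
MSB = 2481.975/3 = 827.3249; MSW = 1102.692/35 = 31.5055
F = MSB/MSW = 26.2597
df = (3, 35)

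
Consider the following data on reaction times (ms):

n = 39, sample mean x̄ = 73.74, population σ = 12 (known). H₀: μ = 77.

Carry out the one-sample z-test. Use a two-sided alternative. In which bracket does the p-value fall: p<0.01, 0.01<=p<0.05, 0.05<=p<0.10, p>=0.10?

p-value bracket: 0.05<=p<0.10

SE = σ/√n = 12/√39 = 1.9215
z = (x̄−μ₀)/SE = (73.74−77)/1.9215 = -1.6966
p-value (two-sided) = 0.08978
→ bracket: 0.05<=p<0.10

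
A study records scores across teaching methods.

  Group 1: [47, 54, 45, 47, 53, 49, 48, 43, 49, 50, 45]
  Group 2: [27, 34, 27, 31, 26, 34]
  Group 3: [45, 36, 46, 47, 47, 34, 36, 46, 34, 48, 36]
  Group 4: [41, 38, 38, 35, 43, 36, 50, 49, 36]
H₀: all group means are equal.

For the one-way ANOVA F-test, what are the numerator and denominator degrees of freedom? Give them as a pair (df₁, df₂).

degrees of freedom = [3, 33]

k = 4 groups, N = 37 total
df = (k−1, N−k) = (4−1, 37−4) = (3, 33)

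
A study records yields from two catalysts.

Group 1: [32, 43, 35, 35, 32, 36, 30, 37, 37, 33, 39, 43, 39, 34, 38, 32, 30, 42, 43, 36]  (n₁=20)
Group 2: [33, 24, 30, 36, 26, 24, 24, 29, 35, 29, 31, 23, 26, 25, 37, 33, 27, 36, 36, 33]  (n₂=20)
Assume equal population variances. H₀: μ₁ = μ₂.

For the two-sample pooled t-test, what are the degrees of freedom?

df = n₁ + n₂ − 2 = 20 + 20 − 2 = 38

degrees of freedom = 38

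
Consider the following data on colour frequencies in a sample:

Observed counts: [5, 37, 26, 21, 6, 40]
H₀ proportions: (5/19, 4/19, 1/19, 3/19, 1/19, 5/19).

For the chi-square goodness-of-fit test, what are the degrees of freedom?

df = k − 1 = 6 − 1 = 5

degrees of freedom = 5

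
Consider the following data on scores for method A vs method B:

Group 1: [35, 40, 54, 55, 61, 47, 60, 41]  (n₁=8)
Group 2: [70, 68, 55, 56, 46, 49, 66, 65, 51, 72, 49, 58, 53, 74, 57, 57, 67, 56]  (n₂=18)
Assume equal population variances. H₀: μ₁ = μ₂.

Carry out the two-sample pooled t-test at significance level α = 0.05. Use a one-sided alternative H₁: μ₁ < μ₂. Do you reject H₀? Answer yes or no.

reject H₀: yes

x̄₁=49.125, s₁=9.790, n₁=8
x̄₂=59.389, s₂=8.590, n₂=18
s_p² = [7·9.790² + 17·8.590²]/24 = 80.2147
SE = √(s_p²·(1/8+1/18)) = 3.8057
t = (49.125−59.389)/3.8057 = -2.6970
df = 24
p-value (one-sided, H₁ less) = 0.00630
At α=0.05: p < α → reject H₀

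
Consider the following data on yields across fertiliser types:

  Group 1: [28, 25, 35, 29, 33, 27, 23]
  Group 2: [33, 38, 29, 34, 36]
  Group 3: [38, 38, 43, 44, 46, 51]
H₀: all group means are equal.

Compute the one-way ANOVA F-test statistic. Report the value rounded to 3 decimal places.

test statistic = 19.246

Group means [28.57, 34.00, 43.33], grand mean 35.000
SSB = Σnᵢ(x̄ᵢ−x̄)² = 710.952; SSW = ΣΣ(x−x̄ᵢ)² = 277.048
MSB = 710.952/2 = 355.4762; MSW = 277.048/15 = 18.4698
F = MSB/MSW = 19.2463
df = (2, 15)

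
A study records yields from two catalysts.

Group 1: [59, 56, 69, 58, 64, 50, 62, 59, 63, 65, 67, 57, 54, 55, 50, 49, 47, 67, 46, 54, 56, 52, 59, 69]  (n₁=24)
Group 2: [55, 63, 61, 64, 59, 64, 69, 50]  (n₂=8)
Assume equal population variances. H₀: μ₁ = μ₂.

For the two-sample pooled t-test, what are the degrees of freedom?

degrees of freedom = 30

df = n₁ + n₂ − 2 = 24 + 8 − 2 = 30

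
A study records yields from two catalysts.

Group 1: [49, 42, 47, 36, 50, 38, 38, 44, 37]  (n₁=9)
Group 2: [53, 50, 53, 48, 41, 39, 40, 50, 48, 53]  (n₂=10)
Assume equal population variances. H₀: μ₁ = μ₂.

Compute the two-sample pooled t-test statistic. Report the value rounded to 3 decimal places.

x̄₁=42.333, s₁=5.408, n₁=9
x̄₂=47.500, s₂=5.523, n₂=10
s_p² = [8·5.408² + 9·5.523²]/17 = 29.9118
SE = √(s_p²·(1/9+1/10)) = 2.5129
t = (42.333−47.500)/2.5129 = -2.0561
df = 17

test statistic = -2.056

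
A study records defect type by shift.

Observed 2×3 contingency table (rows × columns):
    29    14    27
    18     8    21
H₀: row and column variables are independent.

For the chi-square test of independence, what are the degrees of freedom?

degrees of freedom = 2

df = (r−1)(c−1) = (2−1)·(3−1) = 2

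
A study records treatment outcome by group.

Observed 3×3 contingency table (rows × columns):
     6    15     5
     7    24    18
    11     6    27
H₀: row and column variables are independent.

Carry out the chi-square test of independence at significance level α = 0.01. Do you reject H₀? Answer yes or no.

Row totals [26, 49, 44], col totals [24, 45, 50], n=119
χ² = (6−5.24)²/5.24 + (15−9.83)²/9.83 + (5−10.92)²/10.92 + (7−9.88)²/9.88 + (24−18.53)²/18.53 + (18−20.59)²/20.59 + (11−8.87)²/8.87 + (6−16.64)²/16.64 + (27−18.49)²/18.49 = 20.0510
df = 4
p-value (upper-tail) = 0.00049
At α=0.01: p < α → reject H₀

reject H₀: yes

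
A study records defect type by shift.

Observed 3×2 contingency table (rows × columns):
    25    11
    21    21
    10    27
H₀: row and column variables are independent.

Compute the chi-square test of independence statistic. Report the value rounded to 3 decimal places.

test statistic = 13.186

Row totals [36, 42, 37], col totals [56, 59], n=115
χ² = (25−17.53)²/17.53 + (11−18.47)²/18.47 + (21−20.45)²/20.45 + (21−21.55)²/21.55 + (10−18.02)²/18.02 + (27−18.98)²/18.98 = 13.1860
df = 2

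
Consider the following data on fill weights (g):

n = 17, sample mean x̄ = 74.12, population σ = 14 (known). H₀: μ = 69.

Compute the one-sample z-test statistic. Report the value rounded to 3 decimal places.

SE = σ/√n = 14/√17 = 3.3955
z = (x̄−μ₀)/SE = (74.12−69)/3.3955 = 1.5079

test statistic = 1.508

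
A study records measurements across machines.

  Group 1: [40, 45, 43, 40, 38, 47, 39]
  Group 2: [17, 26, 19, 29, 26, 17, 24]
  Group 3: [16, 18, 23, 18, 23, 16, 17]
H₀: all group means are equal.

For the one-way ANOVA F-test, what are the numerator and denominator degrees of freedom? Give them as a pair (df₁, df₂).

k = 3 groups, N = 21 total
df = (k−1, N−k) = (3−1, 21−3) = (2, 18)

degrees of freedom = [2, 18]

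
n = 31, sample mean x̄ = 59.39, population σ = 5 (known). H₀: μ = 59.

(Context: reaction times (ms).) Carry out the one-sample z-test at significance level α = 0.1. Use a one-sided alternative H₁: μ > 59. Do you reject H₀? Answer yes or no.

SE = σ/√n = 5/√31 = 0.8980
z = (x̄−μ₀)/SE = (59.39−59)/0.8980 = 0.4343
p-value (one-sided, H₁ greater) = 0.33204
At α=0.1: p ≥ α → fail to reject H₀

reject H₀: no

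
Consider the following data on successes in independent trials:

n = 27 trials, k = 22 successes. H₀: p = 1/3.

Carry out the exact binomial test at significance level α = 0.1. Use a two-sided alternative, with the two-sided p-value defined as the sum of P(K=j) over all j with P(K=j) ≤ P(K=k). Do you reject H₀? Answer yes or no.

Exact binomial: n=27, k=22, p₀=1/3=0.3333
P(X=j) = C(n,j)·p₀^j·(1−p₀)^(n−j); p = Σ P(X=j) over j with P(X=j) ≤ P(X=22)
p-value (two-sided) = 0.00000
At α=0.1: p < α → reject H₀

reject H₀: yes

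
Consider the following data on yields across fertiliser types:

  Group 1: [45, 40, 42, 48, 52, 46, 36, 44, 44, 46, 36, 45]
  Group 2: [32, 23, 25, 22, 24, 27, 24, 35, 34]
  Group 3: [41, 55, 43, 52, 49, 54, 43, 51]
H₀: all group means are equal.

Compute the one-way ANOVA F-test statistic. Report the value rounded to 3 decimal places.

Group means [43.67, 27.33, 48.50], grand mean 39.931
SSB = Σnᵢ(x̄ᵢ−x̄)² = 2183.195; SSW = ΣΣ(x−x̄ᵢ)² = 644.667
MSB = 2183.195/2 = 1091.5977; MSW = 644.667/26 = 24.7949
F = MSB/MSW = 44.0251
df = (2, 26)

test statistic = 44.025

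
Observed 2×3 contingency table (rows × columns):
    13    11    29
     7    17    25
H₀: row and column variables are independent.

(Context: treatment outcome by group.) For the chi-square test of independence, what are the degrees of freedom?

degrees of freedom = 2

df = (r−1)(c−1) = (2−1)·(3−1) = 2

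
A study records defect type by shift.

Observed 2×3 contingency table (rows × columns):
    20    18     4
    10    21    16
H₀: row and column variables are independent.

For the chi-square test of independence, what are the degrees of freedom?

df = (r−1)(c−1) = (2−1)·(3−1) = 2

degrees of freedom = 2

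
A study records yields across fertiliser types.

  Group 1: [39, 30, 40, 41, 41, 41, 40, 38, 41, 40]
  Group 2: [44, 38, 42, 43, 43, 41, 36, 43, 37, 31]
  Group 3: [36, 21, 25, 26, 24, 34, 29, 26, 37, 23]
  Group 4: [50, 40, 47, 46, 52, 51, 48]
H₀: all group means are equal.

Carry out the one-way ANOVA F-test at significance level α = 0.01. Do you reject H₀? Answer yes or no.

Group means [39.10, 39.80, 28.10, 47.71], grand mean 37.946
SSB = Σnᵢ(x̄ᵢ−x̄)² = 1685.063; SSW = ΣΣ(x−x̄ᵢ)² = 644.829
MSB = 1685.063/3 = 561.6878; MSW = 644.829/33 = 19.5403
F = MSB/MSW = 28.7452
df = (3, 33)
p-value (upper-tail) = 0.00000
At α=0.01: p < α → reject H₀

reject H₀: yes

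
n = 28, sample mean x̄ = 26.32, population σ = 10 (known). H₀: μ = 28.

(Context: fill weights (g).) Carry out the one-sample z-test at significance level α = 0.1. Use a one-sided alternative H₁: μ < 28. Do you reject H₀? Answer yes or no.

SE = σ/√n = 10/√28 = 1.8898
z = (x̄−μ₀)/SE = (26.32−28)/1.8898 = -0.8890
p-value (one-sided, H₁ less) = 0.18701
At α=0.1: p ≥ α → fail to reject H₀

reject H₀: no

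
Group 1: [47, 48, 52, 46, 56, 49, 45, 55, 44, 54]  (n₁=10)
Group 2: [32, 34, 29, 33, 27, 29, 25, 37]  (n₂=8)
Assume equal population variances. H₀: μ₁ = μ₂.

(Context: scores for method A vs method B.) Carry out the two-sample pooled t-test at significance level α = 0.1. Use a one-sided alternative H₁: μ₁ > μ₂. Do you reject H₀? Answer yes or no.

x̄₁=49.600, s₁=4.351, n₁=10
x̄₂=30.750, s₂=3.955, n₂=8
s_p² = [9·4.351² + 7·3.955²]/16 = 17.4937
SE = √(s_p²·(1/10+1/8)) = 1.9840
t = (49.600−30.750)/1.9840 = 9.5012
df = 16
p-value (one-sided, H₁ greater) = 0.00000
At α=0.1: p < α → reject H₀

reject H₀: yes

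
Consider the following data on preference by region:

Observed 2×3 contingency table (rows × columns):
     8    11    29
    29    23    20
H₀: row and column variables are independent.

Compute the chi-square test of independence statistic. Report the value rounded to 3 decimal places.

test statistic = 13.549

Row totals [48, 72], col totals [37, 34, 49], n=120
χ² = (8−14.80)²/14.80 + (11−13.60)²/13.60 + (29−19.60)²/19.60 + (29−22.20)²/22.20 + (23−20.40)²/20.40 + (20−29.40)²/29.40 = 13.5492
df = 2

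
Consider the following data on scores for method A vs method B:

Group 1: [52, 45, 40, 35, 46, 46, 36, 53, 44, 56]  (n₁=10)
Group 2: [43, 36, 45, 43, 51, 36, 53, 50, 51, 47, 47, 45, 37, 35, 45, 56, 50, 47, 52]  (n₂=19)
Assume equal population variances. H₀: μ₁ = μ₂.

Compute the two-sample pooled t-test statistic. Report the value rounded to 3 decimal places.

x̄₁=45.300, s₁=7.009, n₁=10
x̄₂=45.737, s₂=6.199, n₂=19
s_p² = [9·7.009² + 18·6.199²]/27 = 41.9920
SE = √(s_p²·(1/10+1/19)) = 2.5317
t = (45.300−45.737)/2.5317 = -0.1726
df = 27

test statistic = -0.173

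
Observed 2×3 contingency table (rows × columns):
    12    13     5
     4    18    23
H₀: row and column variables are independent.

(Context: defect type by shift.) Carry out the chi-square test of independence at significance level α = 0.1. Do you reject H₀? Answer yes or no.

Row totals [30, 45], col totals [16, 31, 28], n=75
χ² = (12−6.40)²/6.40 + (13−12.40)²/12.40 + (5−11.20)²/11.20 + (4−9.60)²/9.60 + (18−18.60)²/18.60 + (23−16.80)²/16.80 = 13.9353
df = 2
p-value (upper-tail) = 0.00094
At α=0.1: p < α → reject H₀

reject H₀: yes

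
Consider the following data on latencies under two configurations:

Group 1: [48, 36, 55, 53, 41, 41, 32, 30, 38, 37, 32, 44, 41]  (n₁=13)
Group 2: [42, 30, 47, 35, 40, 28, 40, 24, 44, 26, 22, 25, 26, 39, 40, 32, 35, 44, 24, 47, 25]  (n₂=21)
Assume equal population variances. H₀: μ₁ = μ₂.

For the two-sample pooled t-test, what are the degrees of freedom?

df = n₁ + n₂ − 2 = 13 + 21 − 2 = 32

degrees of freedom = 32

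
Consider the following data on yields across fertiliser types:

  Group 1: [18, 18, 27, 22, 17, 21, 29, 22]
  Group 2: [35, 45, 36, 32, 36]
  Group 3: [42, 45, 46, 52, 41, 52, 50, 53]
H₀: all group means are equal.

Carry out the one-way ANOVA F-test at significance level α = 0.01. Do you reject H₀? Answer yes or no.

reject H₀: yes

Group means [21.75, 36.80, 47.62], grand mean 35.190
SSB = Σnᵢ(x̄ᵢ−x̄)² = 2695.063; SSW = ΣΣ(x−x̄ᵢ)² = 384.175
MSB = 2695.063/2 = 1347.5315; MSW = 384.175/18 = 21.3431
F = MSB/MSW = 63.1368
df = (2, 18)
p-value (upper-tail) = 0.00000
At α=0.01: p < α → reject H₀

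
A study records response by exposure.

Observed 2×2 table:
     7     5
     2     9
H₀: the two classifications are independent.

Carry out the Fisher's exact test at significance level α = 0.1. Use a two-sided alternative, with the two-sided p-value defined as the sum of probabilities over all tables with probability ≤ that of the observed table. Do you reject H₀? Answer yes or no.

reject H₀: yes

Margins: r₁=12, r₂=11, c₁=9, c₂=14, n=23
p_obs = C(12,7)·C(11,2)/C(23,9); sum pmf over tables with pmf ≤ p_obs
p-value (two-sided) = 0.08938
At α=0.1: p < α → reject H₀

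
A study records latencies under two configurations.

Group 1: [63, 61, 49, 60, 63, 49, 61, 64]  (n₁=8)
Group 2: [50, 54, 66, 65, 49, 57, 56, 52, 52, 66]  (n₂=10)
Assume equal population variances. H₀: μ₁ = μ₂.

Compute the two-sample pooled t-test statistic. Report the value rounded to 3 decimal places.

x̄₁=58.750, s₁=6.159, n₁=8
x̄₂=56.700, s₂=6.651, n₂=10
s_p² = [7·6.159² + 9·6.651²]/16 = 41.4750
SE = √(s_p²·(1/8+1/10)) = 3.0548
t = (58.750−56.700)/3.0548 = 0.6711
df = 16

test statistic = 0.671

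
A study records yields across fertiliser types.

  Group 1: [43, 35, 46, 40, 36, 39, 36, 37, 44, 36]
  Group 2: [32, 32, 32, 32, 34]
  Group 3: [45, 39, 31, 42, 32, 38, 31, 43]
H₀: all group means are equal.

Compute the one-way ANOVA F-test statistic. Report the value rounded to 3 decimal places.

test statistic = 4.295

Group means [39.20, 32.40, 37.62], grand mean 37.174
SSB = Σnᵢ(x̄ᵢ−x̄)² = 156.629; SSW = ΣΣ(x−x̄ᵢ)² = 364.675
MSB = 156.629/2 = 78.3147; MSW = 364.675/20 = 18.2338
F = MSB/MSW = 4.2950
df = (2, 20)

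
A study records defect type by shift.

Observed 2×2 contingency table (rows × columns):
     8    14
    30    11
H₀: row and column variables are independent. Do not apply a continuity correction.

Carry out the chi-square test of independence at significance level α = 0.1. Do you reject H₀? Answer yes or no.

Row totals [22, 41], col totals [38, 25], n=63
χ² = (8−13.27)²/13.27 + (14−8.73)²/8.73 + (30−24.73)²/24.73 + (11−16.27)²/16.27 = 8.1038
df = 1
p-value (upper-tail) = 0.00442
At α=0.1: p < α → reject H₀

reject H₀: yes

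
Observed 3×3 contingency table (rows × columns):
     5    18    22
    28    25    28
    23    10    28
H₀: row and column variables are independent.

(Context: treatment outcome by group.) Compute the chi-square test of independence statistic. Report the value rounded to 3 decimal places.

test statistic = 14.351

Row totals [45, 81, 61], col totals [56, 53, 78], n=187
χ² = (5−13.48)²/13.48 + (18−12.75)²/12.75 + (22−18.77)²/18.77 + (28−24.26)²/24.26 + (25−22.96)²/22.96 + (28−33.79)²/33.79 + (23−18.27)²/18.27 + (10−17.29)²/17.29 + (28−25.44)²/25.44 = 14.3508
df = 4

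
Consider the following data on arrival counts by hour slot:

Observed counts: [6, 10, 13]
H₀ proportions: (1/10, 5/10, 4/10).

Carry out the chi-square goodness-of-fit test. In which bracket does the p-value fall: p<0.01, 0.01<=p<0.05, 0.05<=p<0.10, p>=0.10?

p-value bracket: 0.05<=p<0.10

n = 29; E_i = n·p_i = [2.90, 14.50, 11.60]
χ² = (6−2.90)²/2.90 + (10−14.50)²/14.50 + (13−11.60)²/11.60 = 4.8793
df = 2
p-value (upper-tail) = 0.08719
→ bracket: 0.05<=p<0.10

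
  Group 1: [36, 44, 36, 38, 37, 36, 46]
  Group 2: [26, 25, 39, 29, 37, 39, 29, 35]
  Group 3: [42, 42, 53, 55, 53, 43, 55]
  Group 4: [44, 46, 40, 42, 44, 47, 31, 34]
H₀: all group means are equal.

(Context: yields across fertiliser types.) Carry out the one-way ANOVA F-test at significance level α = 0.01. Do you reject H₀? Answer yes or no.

reject H₀: yes

Group means [39.00, 32.38, 49.00, 41.00], grand mean 40.100
SSB = Σnᵢ(x̄ᵢ−x̄)² = 1046.825; SSW = ΣΣ(x−x̄ᵢ)² = 807.875
MSB = 1046.825/3 = 348.9417; MSW = 807.875/26 = 31.0721
F = MSB/MSW = 11.2301
df = (3, 26)
p-value (upper-tail) = 0.00007
At α=0.01: p < α → reject H₀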